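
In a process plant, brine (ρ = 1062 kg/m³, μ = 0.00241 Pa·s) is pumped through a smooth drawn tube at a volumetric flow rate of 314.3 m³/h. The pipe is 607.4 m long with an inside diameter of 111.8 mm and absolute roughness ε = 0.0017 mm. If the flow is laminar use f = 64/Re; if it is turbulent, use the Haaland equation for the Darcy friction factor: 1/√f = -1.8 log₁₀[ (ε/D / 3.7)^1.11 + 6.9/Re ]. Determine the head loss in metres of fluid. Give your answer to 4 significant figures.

Q = 314.3 m³/h = 314.3/3600 = 0.08731 m³/s.
Cross-sectional area A = πD²/4 = π(0.1118)²/4 = 0.009817 m²; mean velocity V = Q/A = 0.08731/0.009817 = 8.893 m/s.
Reynolds number Re = ρVD/μ = 1062 · 8.893 · 0.1118 / 0.00241 = 4.381e+05.
Re > 4000 → turbulent. Relative roughness ε/D = 1.7e-06/0.1118 = 1.52e-05. Haaland: 1/√f = -1.8 log₁₀[(1.52e-05/3.7)^1.11 + 6.9/4.381e+05] = -1.8 log₁₀[1.05e-06 + 1.57e-05] = 8.595, so f = 0.01354.
Darcy-Weisbach: ΔP = f(L/D)(ρV²/2) = 0.01354·(607.4/0.1118)·(1062·8.893²/2) = 0.01354·5433·4.2e+04 = 3.089e+06 Pa.
Head loss h_f = ΔP/(ρg) = 3.089e+06/(1062·9.81) = 296.5 m.

h_f ≈ 296.5 m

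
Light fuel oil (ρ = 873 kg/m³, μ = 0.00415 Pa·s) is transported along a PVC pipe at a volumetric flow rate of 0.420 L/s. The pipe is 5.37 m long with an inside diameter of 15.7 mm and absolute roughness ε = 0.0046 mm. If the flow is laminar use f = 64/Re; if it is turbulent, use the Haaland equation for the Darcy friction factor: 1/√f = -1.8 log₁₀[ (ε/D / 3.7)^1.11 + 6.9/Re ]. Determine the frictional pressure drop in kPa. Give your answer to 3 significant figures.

ΔP ≈ 24.0 kPa

Q = 0.420 L/s = 0.420/1000 = 0.00042 m³/s.
Cross-sectional area A = πD²/4 = π(0.0157)²/4 = 0.0001936 m²; mean velocity V = Q/A = 0.00042/0.0001936 = 2.17 m/s.
Reynolds number Re = ρVD/μ = 873 · 2.17 · 0.0157 / 0.00415 = 7165.
Re > 4000 → turbulent. Relative roughness ε/D = 4.6e-06/0.0157 = 0.000293. Haaland: 1/√f = -1.8 log₁₀[(0.000293/3.7)^1.11 + 6.9/7165] = -1.8 log₁₀[2.8e-05 + 0.000963] = 5.407, so f = 0.0342.
Darcy-Weisbach: ΔP = f(L/D)(ρV²/2) = 0.0342·(5.37/0.0157)·(873·2.17²/2) = 0.0342·342·2054 = 2.404e+04 Pa.
ΔP = 2.404e+04 Pa = 24.0 kPa.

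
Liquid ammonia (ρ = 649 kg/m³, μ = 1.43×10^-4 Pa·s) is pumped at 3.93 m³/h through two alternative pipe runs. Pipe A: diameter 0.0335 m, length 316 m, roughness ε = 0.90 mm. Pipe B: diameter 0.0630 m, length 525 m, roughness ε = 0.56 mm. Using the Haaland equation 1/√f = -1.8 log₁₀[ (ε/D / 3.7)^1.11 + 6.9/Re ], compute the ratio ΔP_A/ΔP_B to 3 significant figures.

Pipe A: V = Q/A = 0.001092/0.0008814 = 1.239 m/s; Re = 1.883e+05; ε/D = 0.0269; Haaland → f = 0.05492; ΔP_A = f(L/D)(ρV²/2) = 2.579e+05 Pa.
Pipe B: V = Q/A = 0.001092/0.003117 = 0.3502 m/s; Re = 1.001e+05; ε/D = 0.00889; Haaland → f = 0.03711; ΔP_B = f(L/D)(ρV²/2) = 1.231e+04 Pa.
ΔP_A/ΔP_B = 2.579e+05/1.231e+04 = 21.0.

ΔP_A/ΔP_B ≈ 21.0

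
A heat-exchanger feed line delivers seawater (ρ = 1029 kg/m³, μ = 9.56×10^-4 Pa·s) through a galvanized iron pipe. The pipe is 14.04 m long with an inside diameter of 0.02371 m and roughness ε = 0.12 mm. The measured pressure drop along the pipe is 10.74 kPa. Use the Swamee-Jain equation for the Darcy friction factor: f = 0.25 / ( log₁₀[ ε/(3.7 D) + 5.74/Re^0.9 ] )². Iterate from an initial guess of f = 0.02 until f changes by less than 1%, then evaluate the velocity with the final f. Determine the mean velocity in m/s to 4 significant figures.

V ≈ 1.015 m/s

Rearranging Darcy-Weisbach: V = √(2·ΔP·D/(f·L·ρ)). With ε/D = 0.00012/0.02371 = 0.00506, iterate starting from f = 0.02:
  f = 0.02 → V = √(2·1.074e+04·0.02371/(0.02·14.04·1029)) = 1.328 m/s; Re = ρVD/μ = 3.388e+04; f → 0.03347
  f = 0.03347 → V = 1.026 m/s; Re = 2.619e+04; f → 0.03418
  f = 0.03418 → V = 1.016 m/s; Re = 2.592e+04; f → 0.03421
Converged (Δf/f < 1%). With the final f = 0.03421: V = √(2·1.074e+04·0.02371/(0.03421·14.04·1029)) = 1.015 m/s.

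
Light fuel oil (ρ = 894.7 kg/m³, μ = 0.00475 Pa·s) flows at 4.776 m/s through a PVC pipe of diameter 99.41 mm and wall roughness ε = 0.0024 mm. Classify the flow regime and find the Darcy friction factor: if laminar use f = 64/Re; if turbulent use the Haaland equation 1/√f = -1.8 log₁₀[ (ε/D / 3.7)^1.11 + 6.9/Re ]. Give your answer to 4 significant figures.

Re = ρVD/μ = 894.7·4.776·0.09941/0.00475 = 8.943e+04.
Re > 4000 → turbulent. ε/D = 2.4e-06/0.09941 = 2.41e-05; Haaland: 1/√f = -1.8 log₁₀[1.75e-06 + 7.72e-05] = 7.385, so f = 0.01833.

f ≈ 0.01833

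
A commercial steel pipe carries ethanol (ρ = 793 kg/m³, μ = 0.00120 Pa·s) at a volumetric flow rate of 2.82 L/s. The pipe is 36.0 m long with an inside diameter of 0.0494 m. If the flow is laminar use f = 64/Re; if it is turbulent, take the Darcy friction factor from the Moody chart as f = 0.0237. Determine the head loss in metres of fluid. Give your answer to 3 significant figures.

Q = 2.82 L/s = 2.82/1000 = 0.00282 m³/s.
Cross-sectional area A = πD²/4 = π(0.0494)²/4 = 0.001917 m²; mean velocity V = Q/A = 0.00282/0.001917 = 1.471 m/s.
Reynolds number Re = ρVD/μ = 793 · 1.471 · 0.0494 / 0.0012 = 4.803e+04.
Re > 4000 → turbulent; use the Moody-chart value f = 0.0237.
Darcy-Weisbach: ΔP = f(L/D)(ρV²/2) = 0.0237·(36/0.0494)·(793·1.471²/2) = 0.0237·728.7·858.3 = 1.482e+04 Pa.
Head loss h_f = ΔP/(ρg) = 1.482e+04/(793·9.81) = 1.91 m.

h_f ≈ 1.91 m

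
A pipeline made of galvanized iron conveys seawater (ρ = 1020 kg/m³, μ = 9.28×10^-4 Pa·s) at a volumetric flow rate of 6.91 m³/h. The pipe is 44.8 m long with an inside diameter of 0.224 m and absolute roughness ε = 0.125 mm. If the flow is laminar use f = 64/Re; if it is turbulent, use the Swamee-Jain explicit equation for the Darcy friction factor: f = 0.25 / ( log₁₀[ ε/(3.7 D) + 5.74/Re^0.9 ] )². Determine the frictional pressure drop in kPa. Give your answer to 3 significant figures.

Q = 6.91 m³/h = 6.91/3600 = 0.001919 m³/s.
Cross-sectional area A = πD²/4 = π(0.224)²/4 = 0.03941 m²; mean velocity V = Q/A = 0.001919/0.03941 = 0.04871 m/s.
Reynolds number Re = ρVD/μ = 1020 · 0.04871 · 0.224 / 0.000928 = 1.199e+04.
Re > 4000 → turbulent. Relative roughness ε/D = 0.000125/0.224 = 0.000558. Swamee-Jain: f = 0.25/(log₁₀[0.000558/3.7 + 5.74/1.199e+04^0.9])² = 0.25/(log₁₀[0.000151 + 0.00122])² = 0.25/(-2.862)² = 0.03053.
Darcy-Weisbach: ΔP = f(L/D)(ρV²/2) = 0.03053·(44.8/0.224)·(1020·0.04871²/2) = 0.03053·200·1.21 = 7.387 Pa.
ΔP = 7.387 Pa = 0.00739 kPa.

ΔP ≈ 0.00739 kPa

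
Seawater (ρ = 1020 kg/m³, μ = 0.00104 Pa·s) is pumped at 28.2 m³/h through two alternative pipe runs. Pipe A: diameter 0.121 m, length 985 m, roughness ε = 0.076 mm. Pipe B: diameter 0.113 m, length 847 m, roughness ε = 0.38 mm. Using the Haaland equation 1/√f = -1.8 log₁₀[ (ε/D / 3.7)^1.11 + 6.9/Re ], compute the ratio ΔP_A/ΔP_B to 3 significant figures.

Pipe A: V = Q/A = 0.007833/0.0115 = 0.6812 m/s; Re = 8.084e+04; ε/D = 0.000628; Haaland → f = 0.02113; ΔP_A = f(L/D)(ρV²/2) = 4.071e+04 Pa.
Pipe B: V = Q/A = 0.007833/0.01003 = 0.7811 m/s; Re = 8.657e+04; ε/D = 0.00336; Haaland → f = 0.02833; ΔP_B = f(L/D)(ρV²/2) = 6.607e+04 Pa.
ΔP_A/ΔP_B = 4.071e+04/6.607e+04 = 0.616.

ΔP_A/ΔP_B ≈ 0.616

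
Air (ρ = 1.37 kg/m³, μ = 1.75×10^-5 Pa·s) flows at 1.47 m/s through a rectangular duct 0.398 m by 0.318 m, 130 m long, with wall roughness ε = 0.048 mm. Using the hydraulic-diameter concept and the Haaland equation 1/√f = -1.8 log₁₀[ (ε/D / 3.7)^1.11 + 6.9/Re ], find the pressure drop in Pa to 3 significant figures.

Hydraulic diameter D_h = 4A/P = 4·(0.398·0.318)/(2·(0.398+0.318)) = 0.5063/1.432 = 0.3535 m.
Re = ρVD_h/μ = 1.37·1.47·0.3535/1.75e-05 = 4.068e+04.
ε/D_h = 4.8e-05/0.3535 = 0.000136; Haaland gives 1/√f = -1.8 log₁₀[1.19e-05+0.00017] = 6.734, so f = 0.02205.
ΔP = f(L/D_h)(ρV²/2) = 0.02205·130/0.3535·1.48 = 12 Pa.

ΔP ≈ 12.0 Pa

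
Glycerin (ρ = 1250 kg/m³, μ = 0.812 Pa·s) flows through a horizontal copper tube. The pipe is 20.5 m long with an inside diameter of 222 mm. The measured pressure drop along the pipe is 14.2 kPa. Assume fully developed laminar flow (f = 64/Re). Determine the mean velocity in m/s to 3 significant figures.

V ≈ 1.31 m/s

For laminar flow, f = 64/Re with Re = ρVD/μ, so Darcy-Weisbach reduces to ΔP = 32μLV/D². Solving for V: V = ΔP·D²/(32μL) = 1.42e+04·(0.222)²/(32·0.812·20.5) = 1.314 m/s.
Check: Re = ρVD/μ = 1250·1.314·0.222/0.812 = 449 < 2300, so the laminar assumption holds.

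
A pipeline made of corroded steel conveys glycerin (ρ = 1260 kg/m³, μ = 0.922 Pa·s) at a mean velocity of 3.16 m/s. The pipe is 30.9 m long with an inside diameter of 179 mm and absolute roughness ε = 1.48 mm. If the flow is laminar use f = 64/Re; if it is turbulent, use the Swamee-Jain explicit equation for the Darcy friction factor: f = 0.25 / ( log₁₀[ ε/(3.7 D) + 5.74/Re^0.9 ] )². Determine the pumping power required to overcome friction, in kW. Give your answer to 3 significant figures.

P ≈ 7.15 kW

Reynolds number Re = ρVD/μ = 1260 · 3.16 · 0.179 / 0.922 = 773.
Re < 2300 → laminar flow, so f = 64/Re = 64/773 = 0.08279 (the turbulent correlation is not needed).
Darcy-Weisbach: ΔP = f(L/D)(ρV²/2) = 0.08279·(30.9/0.179)·(1260·3.16²/2) = 0.08279·172.6·6291 = 8.991e+04 Pa.
Q = V·A = 3.16·0.02516 = 0.07952 m³/s.
Pumping power P = QΔP = 0.07952·8.991e+04 = 7150 W = 7.15 kW.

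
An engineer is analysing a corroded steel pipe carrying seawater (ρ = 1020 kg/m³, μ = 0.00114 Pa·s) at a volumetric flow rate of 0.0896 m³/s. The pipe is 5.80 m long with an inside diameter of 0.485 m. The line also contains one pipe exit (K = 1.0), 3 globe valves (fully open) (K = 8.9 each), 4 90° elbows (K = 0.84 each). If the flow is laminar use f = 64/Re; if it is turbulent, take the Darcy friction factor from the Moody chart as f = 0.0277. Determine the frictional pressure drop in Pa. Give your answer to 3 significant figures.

Cross-sectional area A = πD²/4 = π(0.485)²/4 = 0.1847 m²; mean velocity V = Q/A = 0.0896/0.1847 = 0.485 m/s.
Reynolds number Re = ρVD/μ = 1020 · 0.485 · 0.485 / 0.00114 = 2.105e+05.
Re > 4000 → turbulent; use the Moody-chart value f = 0.0277.
Total minor-loss coefficient ΣK = 1·1 + 3·8.9 + 4·0.84 = 31.1.
ΔP = [f·L/D + ΣK]·(ρV²/2) = [0.0277·5.8/0.485 + 31.1]·(1020·0.485²/2) = [0.3313 + 31.1]·120 = 3766 Pa.

ΔP ≈ 3770 Pa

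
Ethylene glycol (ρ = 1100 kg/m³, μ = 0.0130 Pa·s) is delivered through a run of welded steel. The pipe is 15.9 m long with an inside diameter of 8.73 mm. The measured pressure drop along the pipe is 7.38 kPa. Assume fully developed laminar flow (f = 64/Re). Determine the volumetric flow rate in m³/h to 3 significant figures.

For laminar flow, f = 64/Re with Re = ρVD/μ, so Darcy-Weisbach reduces to ΔP = 32μLV/D². Solving for V: V = ΔP·D²/(32μL) = 7380·(0.00873)²/(32·0.013·15.9) = 0.08503 m/s.
Check: Re = ρVD/μ = 1100·0.08503·0.00873/0.013 = 62.81 < 2300, so the laminar assumption holds.
Q = V·A = 0.08503·(π/4·0.00873²) = 5.09e-06 m³/s = 0.0183 m³/h.

Q ≈ 0.0183 m³/h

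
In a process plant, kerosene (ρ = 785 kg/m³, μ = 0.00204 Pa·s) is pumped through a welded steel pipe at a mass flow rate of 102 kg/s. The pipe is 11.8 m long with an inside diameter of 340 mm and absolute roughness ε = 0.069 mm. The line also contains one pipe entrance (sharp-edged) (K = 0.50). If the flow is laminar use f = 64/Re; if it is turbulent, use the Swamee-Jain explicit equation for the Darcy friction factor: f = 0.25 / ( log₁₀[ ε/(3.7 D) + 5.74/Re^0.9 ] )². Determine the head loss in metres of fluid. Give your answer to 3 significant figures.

A = πD²/4 = π(0.34)²/4 = 0.09079 m²; mean velocity V = ṁ/(ρA) = 102/(785 · 0.09079) = 1.431 m/s.
Reynolds number Re = ρVD/μ = 785 · 1.431 · 0.34 / 0.00204 = 1.872e+05.
Re > 4000 → turbulent. Relative roughness ε/D = 6.9e-05/0.34 = 0.000203. Swamee-Jain: f = 0.25/(log₁₀[0.000203/3.7 + 5.74/1.872e+05^0.9])² = 0.25/(log₁₀[5.48e-05 + 0.000103])² = 0.25/(-3.801)² = 0.0173.
Total minor-loss coefficient ΣK = 1·0.5 = 0.5.
ΔP = [f·L/D + ΣK]·(ρV²/2) = [0.0173·11.8/0.34 + 0.5]·(785·1.431²/2) = [0.6005 + 0.5]·803.9 = 884.7 Pa.
Head loss h_f = ΔP/(ρg) = 884.7/(785·9.81) = 0.115 m.

h_f ≈ 0.115 m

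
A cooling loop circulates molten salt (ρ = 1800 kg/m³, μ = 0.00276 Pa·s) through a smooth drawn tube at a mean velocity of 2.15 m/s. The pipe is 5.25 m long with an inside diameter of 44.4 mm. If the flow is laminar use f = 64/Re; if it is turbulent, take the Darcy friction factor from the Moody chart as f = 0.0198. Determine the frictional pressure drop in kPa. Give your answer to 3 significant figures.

Reynolds number Re = ρVD/μ = 1800 · 2.15 · 0.0444 / 0.00276 = 6.226e+04.
Re > 4000 → turbulent; use the Moody-chart value f = 0.0198.
Darcy-Weisbach: ΔP = f(L/D)(ρV²/2) = 0.0198·(5.25/0.0444)·(1800·2.15²/2) = 0.0198·118.2·4160 = 9740 Pa.
ΔP = 9740 Pa = 9.74 kPa.

ΔP ≈ 9.74 kPa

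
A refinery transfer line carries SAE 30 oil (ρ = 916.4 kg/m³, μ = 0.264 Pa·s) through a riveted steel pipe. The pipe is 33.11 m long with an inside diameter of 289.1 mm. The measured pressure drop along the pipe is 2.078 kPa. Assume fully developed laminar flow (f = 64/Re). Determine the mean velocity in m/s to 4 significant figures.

V ≈ 0.6209 m/s

For laminar flow, f = 64/Re with Re = ρVD/μ, so Darcy-Weisbach reduces to ΔP = 32μLV/D². Solving for V: V = ΔP·D²/(32μL) = 2078·(0.2891)²/(32·0.264·33.11) = 0.6209 m/s.
Check: Re = ρVD/μ = 916.4·0.6209·0.2891/0.264 = 623.1 < 2300, so the laminar assumption holds.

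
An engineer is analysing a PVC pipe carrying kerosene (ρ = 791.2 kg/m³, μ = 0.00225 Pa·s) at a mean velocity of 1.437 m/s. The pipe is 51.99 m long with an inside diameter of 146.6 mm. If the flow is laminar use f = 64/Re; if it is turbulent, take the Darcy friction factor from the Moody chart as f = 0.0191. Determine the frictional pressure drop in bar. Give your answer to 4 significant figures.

Reynolds number Re = ρVD/μ = 791.2 · 1.437 · 0.1466 / 0.00225 = 7.408e+04.
Re > 4000 → turbulent; use the Moody-chart value f = 0.0191.
Darcy-Weisbach: ΔP = f(L/D)(ρV²/2) = 0.0191·(51.99/0.1466)·(791.2·1.437²/2) = 0.0191·354.6·816.9 = 5533 Pa.
ΔP = 5533 Pa = 0.05533 bar.

ΔP ≈ 0.05533 bar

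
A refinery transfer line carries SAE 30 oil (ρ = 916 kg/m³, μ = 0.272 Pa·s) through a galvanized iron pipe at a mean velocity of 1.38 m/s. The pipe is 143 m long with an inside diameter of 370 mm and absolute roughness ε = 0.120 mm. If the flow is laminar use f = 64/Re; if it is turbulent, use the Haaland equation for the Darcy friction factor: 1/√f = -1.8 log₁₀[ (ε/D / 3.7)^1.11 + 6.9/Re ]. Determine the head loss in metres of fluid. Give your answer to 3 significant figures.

h_f ≈ 1.40 m

Reynolds number Re = ρVD/μ = 916 · 1.38 · 0.37 / 0.272 = 1720.
Re < 2300 → laminar flow, so f = 64/Re = 64/1720 = 0.03722 (the turbulent correlation is not needed).
Darcy-Weisbach: ΔP = f(L/D)(ρV²/2) = 0.03722·(143/0.37)·(916·1.38²/2) = 0.03722·386.5·872.2 = 1.255e+04 Pa.
Head loss h_f = ΔP/(ρg) = 1.255e+04/(916·9.81) = 1.40 m.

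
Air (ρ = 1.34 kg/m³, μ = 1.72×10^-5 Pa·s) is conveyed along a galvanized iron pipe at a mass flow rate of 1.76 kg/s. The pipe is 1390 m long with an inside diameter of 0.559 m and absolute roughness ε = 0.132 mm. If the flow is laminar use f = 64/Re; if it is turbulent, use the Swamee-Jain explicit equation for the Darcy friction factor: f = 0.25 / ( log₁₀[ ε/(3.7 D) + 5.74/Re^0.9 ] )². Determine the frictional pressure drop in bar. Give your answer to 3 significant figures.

A = πD²/4 = π(0.559)²/4 = 0.2454 m²; mean velocity V = ṁ/(ρA) = 1.76/(1.34 · 0.2454) = 5.352 m/s.
Reynolds number Re = ρVD/μ = 1.34 · 5.352 · 0.559 / 1.72e-05 = 2.331e+05.
Re > 4000 → turbulent. Relative roughness ε/D = 0.000132/0.559 = 0.000236. Swamee-Jain: f = 0.25/(log₁₀[0.000236/3.7 + 5.74/2.331e+05^0.9])² = 0.25/(log₁₀[6.38e-05 + 8.48e-05])² = 0.25/(-3.828)² = 0.01706.
Darcy-Weisbach: ΔP = f(L/D)(ρV²/2) = 0.01706·(1390/0.559)·(1.34·5.352²/2) = 0.01706·2487·19.19 = 814.1 Pa.
ΔP = 814.1 Pa = 0.00814 bar.

ΔP ≈ 0.00814 bar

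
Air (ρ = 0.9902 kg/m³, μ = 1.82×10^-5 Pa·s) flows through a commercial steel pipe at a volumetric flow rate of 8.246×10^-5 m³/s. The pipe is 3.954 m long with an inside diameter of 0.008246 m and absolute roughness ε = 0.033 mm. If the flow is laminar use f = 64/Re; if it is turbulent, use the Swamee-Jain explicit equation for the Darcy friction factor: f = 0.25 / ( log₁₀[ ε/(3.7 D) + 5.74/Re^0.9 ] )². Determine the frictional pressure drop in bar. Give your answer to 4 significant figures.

Cross-sectional area A = πD²/4 = π(0.008246)²/4 = 5.34e-05 m²; mean velocity V = Q/A = 8.246e-05/5.34e-05 = 1.544 m/s.
Reynolds number Re = ρVD/μ = 0.9902 · 1.544 · 0.008246 / 1.82e-05 = 692.7.
Re < 2300 → laminar flow, so f = 64/Re = 64/692.7 = 0.09239 (the turbulent correlation is not needed).
Darcy-Weisbach: ΔP = f(L/D)(ρV²/2) = 0.09239·(3.954/0.008246)·(0.9902·1.544²/2) = 0.09239·479.5·1.18 = 52.29 Pa.
ΔP = 52.29 Pa = 5.229×10^-4 bar.

ΔP ≈ 5.229×10^-4 bar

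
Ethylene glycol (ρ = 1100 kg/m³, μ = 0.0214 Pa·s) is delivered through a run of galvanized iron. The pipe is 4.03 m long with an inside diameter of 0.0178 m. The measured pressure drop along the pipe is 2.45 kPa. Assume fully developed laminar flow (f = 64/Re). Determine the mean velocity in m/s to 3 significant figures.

For laminar flow, f = 64/Re with Re = ρVD/μ, so Darcy-Weisbach reduces to ΔP = 32μLV/D². Solving for V: V = ΔP·D²/(32μL) = 2450·(0.0178)²/(32·0.0214·4.03) = 0.2813 m/s.
Check: Re = ρVD/μ = 1100·0.2813·0.0178/0.0214 = 257.4 < 2300, so the laminar assumption holds.

V ≈ 0.281 m/s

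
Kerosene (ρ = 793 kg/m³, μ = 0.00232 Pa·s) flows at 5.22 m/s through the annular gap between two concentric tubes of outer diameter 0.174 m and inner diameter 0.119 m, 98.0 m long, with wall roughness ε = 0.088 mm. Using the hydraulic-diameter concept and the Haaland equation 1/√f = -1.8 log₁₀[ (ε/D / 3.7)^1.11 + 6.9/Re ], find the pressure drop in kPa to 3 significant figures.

ΔP ≈ 460 kPa

Hydraulic diameter D_h = 4A/P = D_o - D_i = 0.174 - 0.119 = 0.055 m.
Re = ρVD_h/μ = 793·5.22·0.055/0.00232 = 9.813e+04.
ε/D_h = 8.8e-05/0.055 = 0.0016; Haaland gives 1/√f = -1.8 log₁₀[0.000184+7.03e-05] = 6.469, so f = 0.0239.
ΔP = f(L/D_h)(ρV²/2) = 0.0239·98/0.055·1.08e+04 = 4.6e+05 Pa.
ΔP = 460 kPa.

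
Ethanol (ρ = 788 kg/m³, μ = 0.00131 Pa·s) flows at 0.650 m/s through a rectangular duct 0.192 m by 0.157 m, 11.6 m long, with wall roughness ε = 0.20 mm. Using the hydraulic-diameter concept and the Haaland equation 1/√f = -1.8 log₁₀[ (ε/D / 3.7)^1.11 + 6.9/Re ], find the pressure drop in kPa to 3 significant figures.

ΔP ≈ 0.261 kPa

Hydraulic diameter D_h = 4A/P = 4·(0.192·0.157)/(2·(0.192+0.157)) = 0.1206/0.698 = 0.1727 m.
Re = ρVD_h/μ = 788·0.65·0.1727/0.00131 = 6.754e+04.
ε/D_h = 0.0002/0.1727 = 0.00116; Haaland gives 1/√f = -1.8 log₁₀[0.000129+0.000102] = 6.546, so f = 0.02334.
ΔP = f(L/D_h)(ρV²/2) = 0.02334·11.6/0.1727·166.5 = 260.9 Pa.
ΔP = 0.261 kPa.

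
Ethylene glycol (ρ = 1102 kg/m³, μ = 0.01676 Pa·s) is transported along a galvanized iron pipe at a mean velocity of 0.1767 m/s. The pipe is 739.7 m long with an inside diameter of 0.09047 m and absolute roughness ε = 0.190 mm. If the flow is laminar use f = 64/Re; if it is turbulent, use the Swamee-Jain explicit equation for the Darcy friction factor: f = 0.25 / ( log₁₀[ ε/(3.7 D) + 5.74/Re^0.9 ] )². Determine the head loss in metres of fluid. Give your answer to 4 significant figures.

Reynolds number Re = ρVD/μ = 1102 · 0.1767 · 0.09047 / 0.0168 = 1051.
Re < 2300 → laminar flow, so f = 64/Re = 64/1051 = 0.06089 (the turbulent correlation is not needed).
Darcy-Weisbach: ΔP = f(L/D)(ρV²/2) = 0.06089·(739.7/0.09047)·(1102·0.1767²/2) = 0.06089·8176·17.2 = 8565 Pa.
Head loss h_f = ΔP/(ρg) = 8565/(1102·9.81) = 0.7922 m.

h_f ≈ 0.7922 m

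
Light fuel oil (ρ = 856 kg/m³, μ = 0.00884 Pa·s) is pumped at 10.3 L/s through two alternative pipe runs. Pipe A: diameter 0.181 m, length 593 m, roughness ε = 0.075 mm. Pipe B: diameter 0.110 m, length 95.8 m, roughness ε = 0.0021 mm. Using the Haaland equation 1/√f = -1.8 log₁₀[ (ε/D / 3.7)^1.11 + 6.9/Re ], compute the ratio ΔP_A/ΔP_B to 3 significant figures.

Pipe A: V = Q/A = 0.0103/0.02573 = 0.4003 m/s; Re = 7016; ε/D = 0.000414; Haaland → f = 0.03454; ΔP_A = f(L/D)(ρV²/2) = 7760 Pa.
Pipe B: V = Q/A = 0.0103/0.009503 = 1.084 m/s; Re = 1.154e+04; ε/D = 1.91e-05; Haaland → f = 0.02972; ΔP_B = f(L/D)(ρV²/2) = 1.301e+04 Pa.
ΔP_A/ΔP_B = 7760/1.301e+04 = 0.596.

ΔP_A/ΔP_B ≈ 0.596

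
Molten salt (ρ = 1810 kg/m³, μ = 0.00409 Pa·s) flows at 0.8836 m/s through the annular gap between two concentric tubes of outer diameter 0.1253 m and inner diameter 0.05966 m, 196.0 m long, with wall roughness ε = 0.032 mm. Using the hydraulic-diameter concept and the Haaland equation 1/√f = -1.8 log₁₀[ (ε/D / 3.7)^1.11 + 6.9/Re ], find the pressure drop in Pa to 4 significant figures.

Hydraulic diameter D_h = 4A/P = D_o - D_i = 0.1253 - 0.05966 = 0.06564 m.
Re = ρVD_h/μ = 1810·0.8836·0.06564/0.00409 = 2.567e+04.
ε/D_h = 3.2e-05/0.06564 = 0.000488; Haaland gives 1/√f = -1.8 log₁₀[4.93e-05+0.000269] = 6.295, so f = 0.02523.
ΔP = f(L/D_h)(ρV²/2) = 0.02523·196/0.06564·706.6 = 5.324e+04 Pa.

ΔP ≈ 53240 Pa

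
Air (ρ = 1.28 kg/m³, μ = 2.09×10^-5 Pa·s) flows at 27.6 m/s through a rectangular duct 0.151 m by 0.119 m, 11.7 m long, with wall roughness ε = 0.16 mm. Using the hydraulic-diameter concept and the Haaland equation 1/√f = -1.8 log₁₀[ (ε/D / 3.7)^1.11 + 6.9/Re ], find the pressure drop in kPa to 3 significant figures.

Hydraulic diameter D_h = 4A/P = 4·(0.151·0.119)/(2·(0.151+0.119)) = 0.07188/0.54 = 0.1331 m.
Re = ρVD_h/μ = 1.28·27.6·0.1331/2.09e-05 = 2.25e+05.
ε/D_h = 0.00016/0.1331 = 0.0012; Haaland gives 1/√f = -1.8 log₁₀[0.000134+3.07e-05] = 6.809, so f = 0.02157.
ΔP = f(L/D_h)(ρV²/2) = 0.02157·11.7/0.1331·487.5 = 924.4 Pa.
ΔP = 0.924 kPa.

ΔP ≈ 0.924 kPa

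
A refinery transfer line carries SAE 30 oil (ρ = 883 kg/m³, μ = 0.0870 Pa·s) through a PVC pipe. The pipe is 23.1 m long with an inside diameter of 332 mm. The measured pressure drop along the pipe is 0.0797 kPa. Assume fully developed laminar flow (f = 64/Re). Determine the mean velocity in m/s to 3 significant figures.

For laminar flow, f = 64/Re with Re = ρVD/μ, so Darcy-Weisbach reduces to ΔP = 32μLV/D². Solving for V: V = ΔP·D²/(32μL) = 79.7·(0.332)²/(32·0.087·23.1) = 0.1366 m/s.
Check: Re = ρVD/μ = 883·0.1366·0.332/0.087 = 460.3 < 2300, so the laminar assumption holds.

V ≈ 0.137 m/s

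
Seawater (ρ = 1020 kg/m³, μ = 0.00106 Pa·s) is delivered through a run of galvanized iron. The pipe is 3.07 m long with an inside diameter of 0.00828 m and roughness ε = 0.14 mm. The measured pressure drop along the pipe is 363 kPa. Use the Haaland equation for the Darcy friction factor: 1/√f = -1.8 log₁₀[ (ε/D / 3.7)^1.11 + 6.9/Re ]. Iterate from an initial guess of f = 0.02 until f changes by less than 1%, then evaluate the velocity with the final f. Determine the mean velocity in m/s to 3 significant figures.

Rearranging Darcy-Weisbach: V = √(2·ΔP·D/(f·L·ρ)). With ε/D = 0.00014/0.00828 = 0.0169, iterate starting from f = 0.02:
  f = 0.02 → V = √(2·3.63e+05·0.00828/(0.02·3.07·1020)) = 9.797 m/s; Re = ρVD/μ = 7.806e+04; f → 0.04628
  f = 0.04628 → V = 6.441 m/s; Re = 5.132e+04; f → 0.04655
Converged (Δf/f < 1%). With the final f = 0.04655: V = √(2·3.63e+05·0.00828/(0.04655·3.07·1020)) = 6.422 m/s.

V ≈ 6.42 m/s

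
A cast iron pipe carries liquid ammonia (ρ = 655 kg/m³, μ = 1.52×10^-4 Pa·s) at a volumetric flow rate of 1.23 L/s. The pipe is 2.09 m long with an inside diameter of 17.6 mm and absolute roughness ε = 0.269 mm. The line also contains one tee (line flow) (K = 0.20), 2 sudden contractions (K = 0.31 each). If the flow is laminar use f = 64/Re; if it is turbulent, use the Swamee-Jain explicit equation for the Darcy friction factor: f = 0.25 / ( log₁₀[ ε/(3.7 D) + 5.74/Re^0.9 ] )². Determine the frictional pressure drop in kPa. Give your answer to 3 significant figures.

Q = 1.23 L/s = 1.23/1000 = 0.00123 m³/s.
Cross-sectional area A = πD²/4 = π(0.0176)²/4 = 0.0002433 m²; mean velocity V = Q/A = 0.00123/0.0002433 = 5.056 m/s.
Reynolds number Re = ρVD/μ = 655 · 5.056 · 0.0176 / 0.000152 = 3.834e+05.
Re > 4000 → turbulent. Relative roughness ε/D = 0.000269/0.0176 = 0.0153. Swamee-Jain: f = 0.25/(log₁₀[0.0153/3.7 + 5.74/3.834e+05^0.9])² = 0.25/(log₁₀[0.00413 + 5.41e-05])² = 0.25/(-2.378)² = 0.0442.
Total minor-loss coefficient ΣK = 1·0.2 + 2·0.31 = 0.82.
ΔP = [f·L/D + ΣK]·(ρV²/2) = [0.0442·2.09/0.0176 + 0.82]·(655·5.056²/2) = [5.249 + 0.82]·8371 = 5.08e+04 Pa.
ΔP = 5.08e+04 Pa = 50.8 kPa.

ΔP ≈ 50.8 kPa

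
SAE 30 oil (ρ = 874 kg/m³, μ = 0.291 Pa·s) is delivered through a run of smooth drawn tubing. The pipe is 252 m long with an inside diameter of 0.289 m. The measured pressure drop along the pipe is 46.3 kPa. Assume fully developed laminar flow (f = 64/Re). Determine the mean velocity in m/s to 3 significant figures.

For laminar flow, f = 64/Re with Re = ρVD/μ, so Darcy-Weisbach reduces to ΔP = 32μLV/D². Solving for V: V = ΔP·D²/(32μL) = 4.63e+04·(0.289)²/(32·0.291·252) = 1.648 m/s.
Check: Re = ρVD/μ = 874·1.648·0.289/0.291 = 1430 < 2300, so the laminar assumption holds.

V ≈ 1.65 m/s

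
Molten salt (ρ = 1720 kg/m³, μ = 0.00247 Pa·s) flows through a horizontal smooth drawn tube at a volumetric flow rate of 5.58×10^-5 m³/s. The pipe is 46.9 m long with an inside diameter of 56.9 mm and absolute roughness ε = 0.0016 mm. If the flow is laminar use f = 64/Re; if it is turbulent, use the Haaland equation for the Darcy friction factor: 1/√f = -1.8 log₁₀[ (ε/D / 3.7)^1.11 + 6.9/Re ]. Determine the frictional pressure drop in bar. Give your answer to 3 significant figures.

ΔP ≈ 2.51×10^-4 bar

Cross-sectional area A = πD²/4 = π(0.0569)²/4 = 0.002543 m²; mean velocity V = Q/A = 5.58e-05/0.002543 = 0.02194 m/s.
Reynolds number Re = ρVD/μ = 1720 · 0.02194 · 0.0569 / 0.00247 = 869.5.
Re < 2300 → laminar flow, so f = 64/Re = 64/869.5 = 0.07361 (the turbulent correlation is not needed).
Darcy-Weisbach: ΔP = f(L/D)(ρV²/2) = 0.07361·(46.9/0.0569)·(1720·0.02194²/2) = 0.07361·824.3·0.4141 = 25.13 Pa.
ΔP = 25.13 Pa = 2.51×10^-4 bar.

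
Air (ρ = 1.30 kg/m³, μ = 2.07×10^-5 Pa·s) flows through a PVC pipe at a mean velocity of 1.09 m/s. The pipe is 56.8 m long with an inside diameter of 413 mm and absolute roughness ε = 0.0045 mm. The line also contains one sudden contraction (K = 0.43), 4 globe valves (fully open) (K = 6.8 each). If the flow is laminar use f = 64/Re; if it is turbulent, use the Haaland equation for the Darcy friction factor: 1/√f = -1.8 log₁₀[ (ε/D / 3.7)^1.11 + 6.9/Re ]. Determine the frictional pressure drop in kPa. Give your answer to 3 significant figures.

ΔP ≈ 0.0239 kPa

Reynolds number Re = ρVD/μ = 1.3 · 1.09 · 0.413 / 2.07e-05 = 2.827e+04.
Re > 4000 → turbulent. Relative roughness ε/D = 4.5e-06/0.413 = 1.09e-05. Haaland: 1/√f = -1.8 log₁₀[(1.09e-05/3.7)^1.11 + 6.9/2.827e+04] = -1.8 log₁₀[7.26e-07 + 0.000244] = 6.5, so f = 0.02367.
Total minor-loss coefficient ΣK = 1·0.43 + 4·6.8 = 27.6.
ΔP = [f·L/D + ΣK]·(ρV²/2) = [0.02367·56.8/0.413 + 27.6]·(1.3·1.09²/2) = [3.255 + 27.6]·0.7723 = 23.85 Pa.
ΔP = 23.85 Pa = 0.0239 kPa.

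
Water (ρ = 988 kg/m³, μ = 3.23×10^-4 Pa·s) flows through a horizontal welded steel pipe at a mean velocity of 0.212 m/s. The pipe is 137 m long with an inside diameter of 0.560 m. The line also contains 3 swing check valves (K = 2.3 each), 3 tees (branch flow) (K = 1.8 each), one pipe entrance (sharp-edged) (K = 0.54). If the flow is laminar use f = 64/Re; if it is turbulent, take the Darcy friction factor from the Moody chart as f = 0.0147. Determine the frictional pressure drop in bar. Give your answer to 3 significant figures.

ΔP ≈ 0.00365 bar

Reynolds number Re = ρVD/μ = 988 · 0.212 · 0.56 / 0.000323 = 3.631e+05.
Re > 4000 → turbulent; use the Moody-chart value f = 0.0147.
Total minor-loss coefficient ΣK = 3·2.3 + 3·1.8 + 1·0.54 = 12.8.
ΔP = [f·L/D + ΣK]·(ρV²/2) = [0.0147·137/0.56 + 12.8]·(988·0.212²/2) = [3.596 + 12.8]·22.2 = 364.9 Pa.
ΔP = 364.9 Pa = 0.00365 bar.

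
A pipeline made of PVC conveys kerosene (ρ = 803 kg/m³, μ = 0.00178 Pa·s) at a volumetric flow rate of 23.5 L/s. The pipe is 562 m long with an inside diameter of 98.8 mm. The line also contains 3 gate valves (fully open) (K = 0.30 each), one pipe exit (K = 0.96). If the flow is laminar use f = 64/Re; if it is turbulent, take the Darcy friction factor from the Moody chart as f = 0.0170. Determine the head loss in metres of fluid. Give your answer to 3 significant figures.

Q = 23.5 L/s = 23.5/1000 = 0.0235 m³/s.
Cross-sectional area A = πD²/4 = π(0.0988)²/4 = 0.007667 m²; mean velocity V = Q/A = 0.0235/0.007667 = 3.065 m/s.
Reynolds number Re = ρVD/μ = 803 · 3.065 · 0.0988 / 0.00178 = 1.366e+05.
Re > 4000 → turbulent; use the Moody-chart value f = 0.0170.
Total minor-loss coefficient ΣK = 3·0.3 + 1·0.96 = 1.86.
ΔP = [f·L/D + ΣK]·(ρV²/2) = [0.017·562/0.0988 + 1.86]·(803·3.065²/2) = [96.7 + 1.86]·3772 = 3.718e+05 Pa.
Head loss h_f = ΔP/(ρg) = 3.718e+05/(803·9.81) = 47.2 m.

h_f ≈ 47.2 m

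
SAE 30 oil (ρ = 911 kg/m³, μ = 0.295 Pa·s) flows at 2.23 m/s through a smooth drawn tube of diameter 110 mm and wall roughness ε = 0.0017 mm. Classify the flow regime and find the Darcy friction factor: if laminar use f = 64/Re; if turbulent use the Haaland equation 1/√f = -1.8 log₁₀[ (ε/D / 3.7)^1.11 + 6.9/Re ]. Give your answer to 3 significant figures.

Re = ρVD/μ = 911·2.23·0.11/0.295 = 757.5.
Re < 2300 → laminar, so f = 64/Re = 0.08449 (roughness is irrelevant in laminar flow).

f ≈ 0.0845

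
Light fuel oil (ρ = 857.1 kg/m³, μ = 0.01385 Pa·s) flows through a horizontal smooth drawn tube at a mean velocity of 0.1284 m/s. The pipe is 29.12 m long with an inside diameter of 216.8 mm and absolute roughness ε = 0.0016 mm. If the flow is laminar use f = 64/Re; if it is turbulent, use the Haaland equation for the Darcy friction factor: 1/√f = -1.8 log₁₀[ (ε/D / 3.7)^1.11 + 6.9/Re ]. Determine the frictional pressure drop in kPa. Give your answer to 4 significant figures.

Reynolds number Re = ρVD/μ = 857.1 · 0.1284 · 0.2168 / 0.0138 = 1723.
Re < 2300 → laminar flow, so f = 64/Re = 64/1723 = 0.03715 (the turbulent correlation is not needed).
Darcy-Weisbach: ΔP = f(L/D)(ρV²/2) = 0.03715·(29.12/0.2168)·(857.1·0.1284²/2) = 0.03715·134.3·7.065 = 35.26 Pa.
ΔP = 35.26 Pa = 0.03526 kPa.

ΔP ≈ 0.03526 kPa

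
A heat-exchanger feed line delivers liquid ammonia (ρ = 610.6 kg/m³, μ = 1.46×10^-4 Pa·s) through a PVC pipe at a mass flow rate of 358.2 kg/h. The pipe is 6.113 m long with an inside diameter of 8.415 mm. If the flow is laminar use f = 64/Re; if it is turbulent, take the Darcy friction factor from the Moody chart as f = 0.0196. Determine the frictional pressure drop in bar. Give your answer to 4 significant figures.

ΔP ≈ 0.3732 bar

ṁ = 358.2 kg/h = 358.2/3600 = 0.0995 kg/s.
A = πD²/4 = π(0.008415)²/4 = 5.562e-05 m²; mean velocity V = ṁ/(ρA) = 0.0995/(610.6 · 5.562e-05) = 2.93 m/s.
Reynolds number Re = ρVD/μ = 610.6 · 2.93 · 0.008415 / 0.000146 = 1.031e+05.
Re > 4000 → turbulent; use the Moody-chart value f = 0.0196.
Darcy-Weisbach: ΔP = f(L/D)(ρV²/2) = 0.0196·(6.113/0.008415)·(610.6·2.93²/2) = 0.0196·726.4·2621 = 3.732e+04 Pa.
ΔP = 3.732e+04 Pa = 0.3732 bar.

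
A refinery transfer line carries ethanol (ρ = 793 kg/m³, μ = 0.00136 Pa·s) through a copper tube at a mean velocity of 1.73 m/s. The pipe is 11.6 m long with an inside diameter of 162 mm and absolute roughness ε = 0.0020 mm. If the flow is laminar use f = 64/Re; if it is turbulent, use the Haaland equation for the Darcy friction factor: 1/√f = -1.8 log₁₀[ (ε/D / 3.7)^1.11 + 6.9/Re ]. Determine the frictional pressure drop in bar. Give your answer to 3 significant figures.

ΔP ≈ 0.0138 bar

Reynolds number Re = ρVD/μ = 793 · 1.73 · 0.162 / 0.00136 = 1.634e+05.
Re > 4000 → turbulent. Relative roughness ε/D = 2e-06/0.162 = 1.23e-05. Haaland: 1/√f = -1.8 log₁₀[(1.23e-05/3.7)^1.11 + 6.9/1.634e+05] = -1.8 log₁₀[8.33e-07 + 4.22e-05] = 7.859, so f = 0.01619.
Darcy-Weisbach: ΔP = f(L/D)(ρV²/2) = 0.01619·(11.6/0.162)·(793·1.73²/2) = 0.01619·71.6·1187 = 1376 Pa.
ΔP = 1376 Pa = 0.0138 bar.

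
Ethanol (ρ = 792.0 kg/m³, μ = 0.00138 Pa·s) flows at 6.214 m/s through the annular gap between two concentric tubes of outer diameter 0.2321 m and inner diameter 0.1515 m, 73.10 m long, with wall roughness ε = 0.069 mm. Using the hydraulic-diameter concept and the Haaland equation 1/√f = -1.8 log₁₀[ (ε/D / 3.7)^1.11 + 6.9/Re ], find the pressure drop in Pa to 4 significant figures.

Hydraulic diameter D_h = 4A/P = D_o - D_i = 0.2321 - 0.1515 = 0.0806 m.
Re = ρVD_h/μ = 792·6.214·0.0806/0.00138 = 2.874e+05.
ε/D_h = 6.9e-05/0.0806 = 0.000856; Haaland gives 1/√f = -1.8 log₁₀[9.21e-05+2.4e-05] = 7.083, so f = 0.01993.
ΔP = f(L/D_h)(ρV²/2) = 0.01993·73.1/0.0806·1.529e+04 = 2.764e+05 Pa.

ΔP ≈ 276400 Pa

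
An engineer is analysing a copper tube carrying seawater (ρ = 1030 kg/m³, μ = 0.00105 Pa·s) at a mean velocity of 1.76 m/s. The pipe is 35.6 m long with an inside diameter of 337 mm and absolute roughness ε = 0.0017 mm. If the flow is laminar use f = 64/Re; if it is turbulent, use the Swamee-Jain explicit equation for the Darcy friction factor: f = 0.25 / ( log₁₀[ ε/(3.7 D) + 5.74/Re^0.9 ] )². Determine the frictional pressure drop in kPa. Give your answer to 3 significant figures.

Reynolds number Re = ρVD/μ = 1030 · 1.76 · 0.337 / 0.00105 = 5.818e+05.
Re > 4000 → turbulent. Relative roughness ε/D = 1.7e-06/0.337 = 5.04e-06. Swamee-Jain: f = 0.25/(log₁₀[5.04e-06/3.7 + 5.74/5.818e+05^0.9])² = 0.25/(log₁₀[1.36e-06 + 3.72e-05])² = 0.25/(-4.414)² = 0.01283.
Darcy-Weisbach: ΔP = f(L/D)(ρV²/2) = 0.01283·(35.6/0.337)·(1030·1.76²/2) = 0.01283·105.6·1595 = 2163 Pa.
ΔP = 2163 Pa = 2.16 kPa.

ΔP ≈ 2.16 kPa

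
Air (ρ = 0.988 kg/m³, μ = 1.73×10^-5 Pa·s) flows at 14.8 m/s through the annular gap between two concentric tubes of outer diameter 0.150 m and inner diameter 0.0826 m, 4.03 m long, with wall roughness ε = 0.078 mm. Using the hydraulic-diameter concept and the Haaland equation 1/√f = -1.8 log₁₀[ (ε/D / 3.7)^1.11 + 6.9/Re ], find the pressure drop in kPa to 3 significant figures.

Hydraulic diameter D_h = 4A/P = D_o - D_i = 0.15 - 0.0826 = 0.0674 m.
Re = ρVD_h/μ = 0.988·14.8·0.0674/1.73e-05 = 5.697e+04.
ε/D_h = 7.8e-05/0.0674 = 0.00116; Haaland gives 1/√f = -1.8 log₁₀[0.000129+0.000121] = 6.484, so f = 0.02378.
ΔP = f(L/D_h)(ρV²/2) = 0.02378·4.03/0.0674·108.2 = 153.9 Pa.
ΔP = 0.154 kPa.

ΔP ≈ 0.154 kPa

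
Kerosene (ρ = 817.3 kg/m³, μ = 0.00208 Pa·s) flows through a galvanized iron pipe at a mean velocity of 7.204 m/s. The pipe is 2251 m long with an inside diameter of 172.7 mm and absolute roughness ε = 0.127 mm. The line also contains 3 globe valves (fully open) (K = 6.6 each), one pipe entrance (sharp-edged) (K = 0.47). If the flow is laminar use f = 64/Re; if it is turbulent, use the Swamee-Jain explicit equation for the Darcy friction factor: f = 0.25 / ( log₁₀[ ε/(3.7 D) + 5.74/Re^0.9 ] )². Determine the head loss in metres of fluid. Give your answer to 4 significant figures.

h_f ≈ 712.9 m

Reynolds number Re = ρVD/μ = 817.3 · 7.204 · 0.1727 / 0.00208 = 4.889e+05.
Re > 4000 → turbulent. Relative roughness ε/D = 0.000127/0.1727 = 0.000735. Swamee-Jain: f = 0.25/(log₁₀[0.000735/3.7 + 5.74/4.889e+05^0.9])² = 0.25/(log₁₀[0.000199 + 4.35e-05])² = 0.25/(-3.616)² = 0.01912.
Total minor-loss coefficient ΣK = 3·6.6 + 1·0.47 = 20.3.
ΔP = [f·L/D + ΣK]·(ρV²/2) = [0.01912·2251/0.1727 + 20.3]·(817.3·7.204²/2) = [249.3 + 20.3]·2.121e+04 = 5.716e+06 Pa.
Head loss h_f = ΔP/(ρg) = 5.716e+06/(817.3·9.81) = 712.9 m.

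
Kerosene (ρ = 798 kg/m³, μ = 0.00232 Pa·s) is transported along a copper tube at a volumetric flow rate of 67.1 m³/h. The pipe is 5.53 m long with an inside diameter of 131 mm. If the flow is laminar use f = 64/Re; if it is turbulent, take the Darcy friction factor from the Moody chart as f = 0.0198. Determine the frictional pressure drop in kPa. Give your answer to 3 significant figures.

ΔP ≈ 0.638 kPa

Q = 67.1 m³/h = 67.1/3600 = 0.01864 m³/s.
Cross-sectional area A = πD²/4 = π(0.131)²/4 = 0.01348 m²; mean velocity V = Q/A = 0.01864/0.01348 = 1.383 m/s.
Reynolds number Re = ρVD/μ = 798 · 1.383 · 0.131 / 0.00232 = 6.231e+04.
Re > 4000 → turbulent; use the Moody-chart value f = 0.0198.
Darcy-Weisbach: ΔP = f(L/D)(ρV²/2) = 0.0198·(5.53/0.131)·(798·1.383²/2) = 0.0198·42.21·763 = 637.8 Pa.
ΔP = 637.8 Pa = 0.638 kPa.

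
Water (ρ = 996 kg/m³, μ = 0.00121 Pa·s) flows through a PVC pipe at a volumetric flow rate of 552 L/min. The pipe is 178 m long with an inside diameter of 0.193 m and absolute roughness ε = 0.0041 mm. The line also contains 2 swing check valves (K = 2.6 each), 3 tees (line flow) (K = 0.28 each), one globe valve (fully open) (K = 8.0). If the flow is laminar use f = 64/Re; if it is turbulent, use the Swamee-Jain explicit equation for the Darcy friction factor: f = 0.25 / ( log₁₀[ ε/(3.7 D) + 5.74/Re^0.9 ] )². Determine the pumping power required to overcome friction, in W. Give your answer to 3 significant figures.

P ≈ 15.1 W

Q = 552 L/min = 552/60000 = 0.0092 m³/s.
Cross-sectional area A = πD²/4 = π(0.193)²/4 = 0.02926 m²; mean velocity V = Q/A = 0.0092/0.02926 = 0.3145 m/s.
Reynolds number Re = ρVD/μ = 996 · 0.3145 · 0.193 / 0.00121 = 4.996e+04.
Re > 4000 → turbulent. Relative roughness ε/D = 4.1e-06/0.193 = 2.12e-05. Swamee-Jain: f = 0.25/(log₁₀[2.12e-05/3.7 + 5.74/4.996e+04^0.9])² = 0.25/(log₁₀[5.74e-06 + 0.000339])² = 0.25/(-3.463)² = 0.02085.
Total minor-loss coefficient ΣK = 2·2.6 + 3·0.28 + 1·8 = 14.
ΔP = [f·L/D + ΣK]·(ρV²/2) = [0.02085·178/0.193 + 14]·(996·0.3145²/2) = [19.23 + 14]·49.25 = 1639 Pa.
Pumping power P = QΔP = 0.0092·1639 = 15.07 W = 15.1 W.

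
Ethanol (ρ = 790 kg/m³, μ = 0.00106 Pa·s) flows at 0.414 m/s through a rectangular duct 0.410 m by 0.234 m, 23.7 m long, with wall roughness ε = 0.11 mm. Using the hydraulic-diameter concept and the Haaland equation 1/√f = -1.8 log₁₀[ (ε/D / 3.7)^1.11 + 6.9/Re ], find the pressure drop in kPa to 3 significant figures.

Hydraulic diameter D_h = 4A/P = 4·(0.41·0.234)/(2·(0.41+0.234)) = 0.3838/1.288 = 0.298 m.
Re = ρVD_h/μ = 790·0.414·0.298/0.00106 = 9.193e+04.
ε/D_h = 0.00011/0.298 = 0.000369; Haaland gives 1/√f = -1.8 log₁₀[3.62e-05+7.51e-05] = 7.116, so f = 0.01975.
ΔP = f(L/D_h)(ρV²/2) = 0.01975·23.7/0.298·67.7 = 106.3 Pa.
ΔP = 0.106 kPa.

ΔP ≈ 0.106 kPa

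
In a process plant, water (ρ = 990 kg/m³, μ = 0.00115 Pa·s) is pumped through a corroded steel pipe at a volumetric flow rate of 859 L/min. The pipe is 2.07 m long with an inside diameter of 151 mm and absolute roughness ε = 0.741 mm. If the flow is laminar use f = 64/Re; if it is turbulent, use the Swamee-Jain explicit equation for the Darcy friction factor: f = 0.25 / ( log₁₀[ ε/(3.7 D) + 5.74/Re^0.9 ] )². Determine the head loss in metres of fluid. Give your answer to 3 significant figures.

Q = 859 L/min = 859/60000 = 0.01432 m³/s.
Cross-sectional area A = πD²/4 = π(0.151)²/4 = 0.01791 m²; mean velocity V = Q/A = 0.01432/0.01791 = 0.7995 m/s.
Reynolds number Re = ρVD/μ = 990 · 0.7995 · 0.151 / 0.00115 = 1.039e+05.
Re > 4000 → turbulent. Relative roughness ε/D = 0.000741/0.151 = 0.00491. Swamee-Jain: f = 0.25/(log₁₀[0.00491/3.7 + 5.74/1.039e+05^0.9])² = 0.25/(log₁₀[0.00133 + 0.000175])² = 0.25/(-2.823)² = 0.03136.
Darcy-Weisbach: ΔP = f(L/D)(ρV²/2) = 0.03136·(2.07/0.151)·(990·0.7995²/2) = 0.03136·13.71·316.4 = 136 Pa.
Head loss h_f = ΔP/(ρg) = 136/(990·9.81) = 0.0140 m.

h_f ≈ 0.0140 m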